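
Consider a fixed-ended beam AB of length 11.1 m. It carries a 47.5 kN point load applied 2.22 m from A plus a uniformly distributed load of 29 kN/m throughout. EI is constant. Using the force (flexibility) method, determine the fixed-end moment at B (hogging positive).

Release both end moments; the primary structure is a simply-supported span AB with redundants M_A and M_B.
Simple-span end rotations at A and B under the given loads:
  at A: point load 47.5 at a = 2.22: Pab(L + b)/(6LEI) = 280.9/EI
  at B: point load 47.5 at a = 2.22: Pab(L + a)/(6LEI) = 187.3/EI
  at A: UDL 29: wL³/(24EI) = 1653/EI
  at B: UDL 29: wL³/(24EI) = 1653/EI
  θ_A0 = 1933/EI,  θ_B0 = 1840/EI
Flexibility coefficients: a unit moment at one end gives L/(3EI) there and L/(6EI) at the far end, so f₁₁ = f₂₂ = 3.7/EI and f₁₂ = f₂₁ = 1.85/EI.
Compatibility — zero rotation at each built-in end:
  3.7 M_A + 1.85 M_B = 1933
  1.85 M_A + 3.7 M_B = 1840
Solving the pair gives M_A = 365.2 kN·m and M_B = 314.6 kN·m (hogging).

M_B = 314.6 kN·m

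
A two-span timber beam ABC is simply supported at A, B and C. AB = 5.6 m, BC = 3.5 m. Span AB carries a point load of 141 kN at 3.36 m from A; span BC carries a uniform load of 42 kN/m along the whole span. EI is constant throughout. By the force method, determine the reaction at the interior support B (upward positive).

R_B = 212.9 kN

Insert a hinge at B; M_B is the redundant, and each span becomes simply supported.
End slopes at the hinge B, treating each span as simply supported:
  span AB: point load 141 at a = 3.36: Pab(L + a)/(6LEI) = 283/EI
  span BC: UDL 42: wL³/(24EI) = 75.03/EI
  relative rotation θ_0 = (283 + 75.03)/EI = 358/EI
A unit hogging moment at B produces rotation L₁/(3EI) + L₂/(3EI) = 3.033/EI.
Compatibility: M_B·(L₁+L₂)/(3EI) = θ_0, giving M_B = 118 kN·m (hogging).
Span AB, ΣM about A with M_B applied at B: R_B^{AB}·5.6 = 473.8 + 118, so R_B^{AB} = 105.7 kN and R_A = 141 − 105.7 = 35.32 kN.
Span BC, ΣM about C: R_B^{BC}·3.5 = 257.2 + 118, so R_B^{BC} = 107.2 kN and R_C = 147 − 107.2 = 39.78 kN.
R_B = 105.7 + 107.2 = 212.9 kN.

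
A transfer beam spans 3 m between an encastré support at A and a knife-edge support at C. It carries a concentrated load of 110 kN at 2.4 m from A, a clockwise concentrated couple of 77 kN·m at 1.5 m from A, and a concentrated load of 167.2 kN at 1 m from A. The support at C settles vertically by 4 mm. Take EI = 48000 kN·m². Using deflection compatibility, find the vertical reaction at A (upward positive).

R_A = 167.4 kN

Remove the prop at C; the released (primary) structure is a cantilever built in at A.
Deflection at C on the released cantilever, summing each load's contribution:
  point load 110 at a = 2.4: Pa²(3L − a)/(6EI) = 697/EI
  clockwise couple 77 at a = 1.5: M₀a(2L − a)/(2EI) = 259.9/EI
  point load 167.2 at a = 1: Pa²(3L − a)/(6EI) = 222.9/EI
  δ_0 = 1180/EI
Flexibility coefficient — unit upward force at C: δ_{CC} = L³/(3EI) = 9/EI.
With EI = 48000 kN·m²: δ_0 = 0.024579 m and δ_{CC} = 0.000188 m/kN.
Compatibility — the beam at C must follow the support down by 0.004 m: δ_0 − R_C·δ_{CC} = 0.004, so R_C = (0.024579 − 0.004)/0.000188 = 109.8 kN.
Vertical equilibrium: R_A = ΣP − R_C = 277.2 − 109.8 = 167.4 kN.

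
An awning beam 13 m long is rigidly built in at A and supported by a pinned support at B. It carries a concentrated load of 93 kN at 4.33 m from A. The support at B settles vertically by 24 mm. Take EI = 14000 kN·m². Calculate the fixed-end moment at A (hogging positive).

M_A = 229.8 kN·m

Take the reaction at B as the redundant and release it; the primary structure is a cantilever fixed at A.
Free-end deflection of the primary structure under the applied loading (downward +):
  point load 93 at a = 4.33: Pa²(3L − a)/(6EI) = 10075/EI
Tip deflection under a unit load at B: L³/(3EI) = 732.3/EI.
With EI = 14000 kN·m²: δ_0 = 0.71967 m and δ_{BB} = 0.05231 m/kN.
Compatibility — the beam at B must follow the support down by 0.024 m: δ_0 − R_B·δ_{BB} = 0.024, so R_B = (0.71967 − 0.024)/0.05231 = 13.3 kN.
Moment equilibrium about A: M_A = Σ(load moments about A) − R_B·L = 402.7 − 13.3×13 = 229.8 kN·m.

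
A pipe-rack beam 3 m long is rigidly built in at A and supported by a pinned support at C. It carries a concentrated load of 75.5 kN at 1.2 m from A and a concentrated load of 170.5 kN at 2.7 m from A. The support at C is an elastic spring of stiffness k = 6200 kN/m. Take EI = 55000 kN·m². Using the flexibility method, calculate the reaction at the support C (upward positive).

R_C = 80.94 kN

Take the reaction at C as the redundant and release it; the primary structure is a cantilever fixed at A.
Primary-structure tip deflection at C by superposition:
  point load 75.5 at a = 1.2: Pa²(3L − a)/(6EI) = 141.3/EI
  point load 170.5 at a = 2.7: Pa²(3L − a)/(6EI) = 1305/EI
  δ_0 = 1446/EI
Flexibility coefficient — unit upward force at C: δ_{CC} = L³/(3EI) = 9/EI.
With EI = 55000 kN·m²: δ_0 = 0.026299 m and δ_{CC} = 0.000164 m/kN.
Compatibility — the spring shortens by R_C/k under the reaction it provides: δ_0 − R_C·δ_{CC} = R_C/k. With 1/k = 0.000161 m/kN, R_C = δ_0 / (δ_{CC} + 1/k) = 0.026299 / (0.000164 + 0.000161) = 80.94 kN.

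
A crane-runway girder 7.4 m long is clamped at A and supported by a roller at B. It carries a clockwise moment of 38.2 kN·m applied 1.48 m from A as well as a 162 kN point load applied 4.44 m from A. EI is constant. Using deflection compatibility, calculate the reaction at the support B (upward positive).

R_B = 72.77 kN

Remove the prop at B; the released (primary) structure is a cantilever built in at A.
Primary-structure tip deflection at B by superposition:
  clockwise couple 38.2 at a = 1.48: M₀a(2L − a)/(2EI) = 376.5/EI
  point load 162 at a = 4.44: Pa²(3L − a)/(6EI) = 9453/EI
  δ_0 = 9830/EI
Tip deflection under a unit load at B: L³/(3EI) = 135.1/EI.
The prop prevents deflection at B: R_B = δ_0/δ_{BB} = 9830/135.1 = 72.77 kN.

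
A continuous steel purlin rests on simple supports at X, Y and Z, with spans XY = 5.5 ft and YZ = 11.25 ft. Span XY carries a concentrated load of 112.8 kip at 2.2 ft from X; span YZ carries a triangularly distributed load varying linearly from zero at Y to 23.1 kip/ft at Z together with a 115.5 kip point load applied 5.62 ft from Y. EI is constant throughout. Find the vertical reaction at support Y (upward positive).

R_Y = 230.8 kip

Insert a hinge at Y; M_Y is the redundant, and each span becomes simply supported.
Discontinuity in slope at Y on the released structure — sum the simple-span end rotations:
  span XY: point load 112.8 at a = 2.2: Pab(L + a)/(6LEI) = 191.1/EI
  span YZ: triangular load, peak 23.1: 7w₀L³/(360EI) = 639.5/EI
  span YZ: point load 115.5 at a = 5.62: Pab(L + b)/(6LEI) = 913.9/EI
  relative rotation θ_0 = (191.1 + 1553)/EI = 1745/EI
A unit hogging moment at Y produces rotation L₁/(3EI) + L₂/(3EI) = 5.583/EI.
Compatibility: M_Y·(L₁+L₂)/(3EI) = θ_0, giving M_Y = 312.4 kip·ft (hogging).
Span XY, ΣM about X with M_Y applied at Y: R_Y^{XY}·5.5 = 248.2 + 312.4, so R_Y^{XY} = 101.9 kip and R_X = 112.8 − 101.9 = 10.87 kip.
Span YZ, ΣM about Z: R_Y^{YZ}·11.25 = 1138 + 312.4, so R_Y^{YZ} = 128.9 kip and R_Z = 245.4 − 128.9 = 116.6 kip.
R_Y = 101.9 + 128.9 = 230.8 kip.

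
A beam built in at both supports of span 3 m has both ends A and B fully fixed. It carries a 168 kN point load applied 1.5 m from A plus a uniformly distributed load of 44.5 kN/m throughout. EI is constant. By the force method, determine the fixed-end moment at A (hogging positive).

M_A = 96.38 kN·m

Take the two fixed-end moments M_A, M_B as redundants; the released structure is the simple span AB.
End rotations of the released simple span under the applied load (×1/EI):
  at A: point load 168 at a = 1.5: Pab(L + b)/(6LEI) = 94.5/EI
  at B: point load 168 at a = 1.5: Pab(L + a)/(6LEI) = 94.5/EI
  at A: UDL 44.5: wL³/(24EI) = 50.06/EI
  at B: UDL 44.5: wL³/(24EI) = 50.06/EI
  θ_A0 = 144.6/EI,  θ_B0 = 144.6/EI
Flexibility coefficients: a unit moment at one end gives L/(3EI) there and L/(6EI) at the far end, so f₁₁ = f₂₂ = 1/EI and f₁₂ = f₂₁ = 0.5/EI.
Compatibility — zero rotation at each built-in end:
  1 M_A + 0.5 M_B = 144.6
  0.5 M_A + 1 M_B = 144.6
Solving the pair gives M_A = 96.38 kN·m and M_B = 96.38 kN·m (hogging).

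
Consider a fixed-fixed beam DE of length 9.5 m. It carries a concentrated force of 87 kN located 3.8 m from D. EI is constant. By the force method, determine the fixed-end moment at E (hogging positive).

Take the two fixed-end moments M_D, M_E as redundants; the released structure is the simple span DE.
On the primary (simply-supported) span, the end slopes from the loading are:
  at D: point load 87 at a = 3.8: Pab(L + b)/(6LEI) = 502.5/EI
  at E: point load 87 at a = 3.8: Pab(L + a)/(6LEI) = 439.7/EI
  θ_D0 = 502.5/EI,  θ_E0 = 439.7/EI
Flexibility coefficients: a unit moment at one end gives L/(3EI) there and L/(6EI) at the far end, so f₁₁ = f₂₂ = 3.167/EI and f₁₂ = f₂₁ = 1.583/EI.
Compatibility — zero rotation at each built-in end:
  3.167 M_D + 1.583 M_E = 502.5
  1.583 M_D + 3.167 M_E = 439.7
Solving the pair gives M_D = 119 kN·m and M_E = 79.34 kN·m (hogging).

M_E = 79.34 kN·m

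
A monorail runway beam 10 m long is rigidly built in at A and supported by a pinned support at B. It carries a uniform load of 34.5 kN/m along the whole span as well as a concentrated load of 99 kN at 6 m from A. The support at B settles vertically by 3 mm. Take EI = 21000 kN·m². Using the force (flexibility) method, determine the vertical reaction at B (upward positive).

R_B = 172 kN

Remove the prop at B; the released (primary) structure is a cantilever built in at A.
Downward deflection at the released point B due to the loads:
  UDL 34.5: wL⁴/(8EI) = 43125/EI
  point load 99 at a = 6: Pa²(3L − a)/(6EI) = 14256/EI
  δ_0 = 57381/EI
Tip deflection under a unit load at B: L³/(3EI) = 333.3/EI.
With EI = 21000 kN·m²: δ_0 = 2.7324 m and δ_{BB} = 0.015873 m/kN.
Compatibility — the beam at B must follow the support down by 0.003 m: δ_0 − R_B·δ_{BB} = 0.003, so R_B = (2.7324 − 0.003)/0.015873 = 172 kN.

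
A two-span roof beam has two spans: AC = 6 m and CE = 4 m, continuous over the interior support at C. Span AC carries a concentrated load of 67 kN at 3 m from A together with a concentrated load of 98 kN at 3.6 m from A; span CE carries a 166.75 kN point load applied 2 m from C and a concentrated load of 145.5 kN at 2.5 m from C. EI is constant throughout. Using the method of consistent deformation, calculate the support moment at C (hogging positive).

M_C = 200.5 kN·m

Insert a hinge at C; M_C is the redundant, and each span becomes simply supported.
Discontinuity in slope at C on the released structure — sum the simple-span end rotations:
  span AC: point load 67 at a = 3: Pab(L + a)/(6LEI) = 150.8/EI
  span AC: point load 98 at a = 3.6: Pab(L + a)/(6LEI) = 225.8/EI
  span CE: point load 166.75 at a = 2: Pab(L + b)/(6LEI) = 166.8/EI
  span CE: point load 145.5 at a = 2.5: Pab(L + b)/(6LEI) = 125/EI
  relative rotation θ_0 = (376.5 + 291.8)/EI = 668.3/EI
A unit hogging moment at C produces rotation L₁/(3EI) + L₂/(3EI) = 3.333/EI.
Compatibility: M_C·(L₁+L₂)/(3EI) = θ_0, giving M_C = 200.5 kN·m (hogging).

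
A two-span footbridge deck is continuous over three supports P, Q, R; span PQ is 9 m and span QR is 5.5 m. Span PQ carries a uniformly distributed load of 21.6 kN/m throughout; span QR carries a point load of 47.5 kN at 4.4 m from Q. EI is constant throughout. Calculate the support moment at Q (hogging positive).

Take M_Q as the redundant. Released structure: two simple spans PQ and QR with a hinge at Q.
End slopes at the hinge Q, treating each span as simply supported:
  span PQ: UDL 21.6: wL³/(24EI) = 656.1/EI
  span QR: point load 47.5 at a = 4.4: Pab(L + b)/(6LEI) = 45.98/EI
  relative rotation θ_0 = (656.1 + 45.98)/EI = 702.1/EI
A unit hogging moment at Q produces rotation L₁/(3EI) + L₂/(3EI) = 4.833/EI.
Slope continuity at Q: θ_0 = M_Q·4.833/EI, so M_Q = 702.1/4.833 = 145.3 kN·m (hogging).

M_Q = 145.3 kN·m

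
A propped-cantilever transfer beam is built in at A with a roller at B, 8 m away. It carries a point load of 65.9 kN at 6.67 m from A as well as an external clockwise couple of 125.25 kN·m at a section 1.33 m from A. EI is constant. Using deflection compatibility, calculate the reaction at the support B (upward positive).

R_B = 56.78 kN

Release the roller at B. Primary structure: cantilever fixed at A.
Deflection at B on the released cantilever, summing each load's contribution:
  point load 65.9 at a = 6.67: Pa²(3L − a)/(6EI) = 8468/EI
  clockwise couple 125.25 at a = 1.33: M₀a(2L − a)/(2EI) = 1222/EI
  δ_0 = 9690/EI
Flexibility coefficient — unit upward force at B: δ_{BB} = L³/(3EI) = 170.7/EI.
The prop prevents deflection at B: R_B = δ_0/δ_{BB} = 9690/170.7 = 56.78 kN.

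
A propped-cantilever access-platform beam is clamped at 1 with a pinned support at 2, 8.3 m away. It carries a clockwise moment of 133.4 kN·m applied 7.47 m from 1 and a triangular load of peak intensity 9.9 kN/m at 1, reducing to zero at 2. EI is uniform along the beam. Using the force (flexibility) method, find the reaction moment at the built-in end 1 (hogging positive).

Take the reaction at 2 as the redundant and release it; the primary structure is a cantilever fixed at 1.
Primary-structure tip deflection at 2 by superposition:
  clockwise couple 133.4 at a = 7.47: M₀a(2L − a)/(2EI) = 4549/EI
  triangular load, peak 9.9 at the fixed end: w₀L⁴/(30EI) = 1566/EI
  δ_0 = 6115/EI
Flexibility coefficient — unit upward force at 2: δ_{22} = L³/(3EI) = 190.6/EI.
Compatibility at 2: δ_0 − R_2·δ_{22} = 0, so R_2 = 6115/190.6 = 32.08 kN.
Moment equilibrium about 1: M_1 = Σ(load moments about 1) − R_2·L = 247.1 − 32.08×8.3 = -19.23 kN·m.

M_1 = -19.23 kN·m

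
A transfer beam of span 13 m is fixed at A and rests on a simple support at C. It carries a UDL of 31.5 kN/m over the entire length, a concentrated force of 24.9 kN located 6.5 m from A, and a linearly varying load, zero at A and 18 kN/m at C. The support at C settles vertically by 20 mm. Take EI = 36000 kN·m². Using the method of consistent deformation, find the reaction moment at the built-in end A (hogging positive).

M_A = 916.4 kN·m

Remove the prop at C; the released (primary) structure is a cantilever built in at A.
Downward deflection at the released point C due to the loads:
  UDL 31.5: wL⁴/(8EI) = 112459/EI
  point load 24.9 at a = 6.5: Pa²(3L − a)/(6EI) = 5698/EI
  triangular load, peak 18 at the free end: 11w₀L⁴/(120EI) = 47126/EI
  δ_0 = 165283/EI
Tip deflection under a unit load at C: L³/(3EI) = 732.3/EI.
With EI = 36000 kN·m²: δ_0 = 4.5912 m and δ_{CC} = 0.020343 m/kN.
Compatibility — the beam at C must follow the support down by 0.02 m: δ_0 − R_C·δ_{CC} = 0.02, so R_C = (4.5912 − 0.02)/0.020343 = 224.7 kN.
Moment equilibrium about A: M_A = Σ(load moments about A) − R_C·L = 3838 − 224.7×13 = 916.4 kN·m.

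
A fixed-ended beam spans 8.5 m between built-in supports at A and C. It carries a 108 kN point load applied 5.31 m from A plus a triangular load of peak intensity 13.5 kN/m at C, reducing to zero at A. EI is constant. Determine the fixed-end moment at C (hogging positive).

Take the two fixed-end moments M_A, M_C as redundants; the released structure is the simple span AC.
End rotations of the released simple span under the applied load (×1/EI):
  at A: point load 108 at a = 5.31: Pab(L + b)/(6LEI) = 419.3/EI
  at C: point load 108 at a = 5.31: Pab(L + a)/(6LEI) = 495.4/EI
  at A: triangular load, peak 13.5: 7w₀L³/(360EI) = 161.2/EI
  at C: triangular load, peak 13.5: w₀L³/(45EI) = 184.2/EI
  θ_A0 = 580.5/EI,  θ_C0 = 679.6/EI
Flexibility coefficients: a unit moment at one end gives L/(3EI) there and L/(6EI) at the far end, so f₁₁ = f₂₂ = 2.833/EI and f₁₂ = f₂₁ = 1.417/EI.
Compatibility — zero rotation at each built-in end:
  2.833 M_A + 1.417 M_C = 580.5
  1.417 M_A + 2.833 M_C = 679.6
Solving the pair gives M_A = 113.3 kN·m and M_C = 183.2 kN·m (hogging).

M_C = 183.2 kN·m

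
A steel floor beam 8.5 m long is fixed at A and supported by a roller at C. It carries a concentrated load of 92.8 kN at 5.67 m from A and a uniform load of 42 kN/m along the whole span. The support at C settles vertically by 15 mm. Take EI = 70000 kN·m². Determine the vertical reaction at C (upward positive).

R_C = 176.9 kN

Choose R_C as the redundant. The primary structure is the cantilever fixed at A.
Downward deflection at the released point C due to the loads:
  point load 92.8 at a = 5.67: Pa²(3L − a)/(6EI) = 9860/EI
  UDL 42: wL⁴/(8EI) = 27405/EI
  δ_0 = 37266/EI
Flexibility coefficient — unit upward force at C: δ_{CC} = L³/(3EI) = 204.7/EI.
With EI = 70000 kN·m²: δ_0 = 0.53236 m and δ_{CC} = 0.002924 m/kN.
Compatibility — the beam at C must follow the support down by 0.015 m: δ_0 − R_C·δ_{CC} = 0.015, so R_C = (0.53236 − 0.015)/0.002924 = 176.9 kN.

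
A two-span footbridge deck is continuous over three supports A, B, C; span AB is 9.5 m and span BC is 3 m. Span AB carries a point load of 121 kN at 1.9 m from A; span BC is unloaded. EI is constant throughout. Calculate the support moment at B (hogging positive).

M_B = 83.87 kN·m

Insert a hinge at B; M_B is the redundant, and each span becomes simply supported.
Discontinuity in slope at B on the released structure — sum the simple-span end rotations:
  span AB: point load 121 at a = 1.9: Pab(L + a)/(6LEI) = 349.4/EI
  relative rotation θ_0 = (349.4 + 0)/EI = 349.4/EI
A unit hogging moment at B produces rotation L₁/(3EI) + L₂/(3EI) = 4.167/EI.
Compatibility: M_B·(L₁+L₂)/(3EI) = θ_0, giving M_B = 83.87 kN·m (hogging).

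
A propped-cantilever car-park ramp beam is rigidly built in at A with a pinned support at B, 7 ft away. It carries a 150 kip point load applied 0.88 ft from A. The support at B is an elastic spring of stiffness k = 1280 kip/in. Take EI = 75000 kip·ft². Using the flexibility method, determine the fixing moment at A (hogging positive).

Release the roller at B. Primary structure: cantilever fixed at A.
Downward deflection at the released point B due to the loads:
  point load 150 at a = 0.88: Pa²(3L − a)/(6EI) = 389.5/EI
Tip deflection under a unit load at B: L³/(3EI) = 114.3/EI.
With EI = 75000 kip·ft²: δ_0 = 0.005194 ft and δ_{BB} = 0.001524 ft/kip.
Compatibility — the spring shortens by R_B/k under the reaction it provides: δ_0 − R_B·δ_{BB} = R_B/k. With 1/k = 1/(1280×12) ft/kip = 0.000065 ft/kip, R_B = δ_0 / (δ_{BB} + 1/k) = 0.005194 / (0.001524 + 0.000065) = 3.267 kip.
Moment equilibrium about A: M_A = Σ(load moments about A) − R_B·L = 132 − 3.267×7 = 109.1 kip·ft.

M_A = 109.1 kip·ft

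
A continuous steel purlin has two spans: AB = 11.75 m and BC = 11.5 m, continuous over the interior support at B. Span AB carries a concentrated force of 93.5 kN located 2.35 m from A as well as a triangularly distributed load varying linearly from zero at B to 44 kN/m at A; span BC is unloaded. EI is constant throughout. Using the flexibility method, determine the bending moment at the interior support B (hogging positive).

M_B = 232.4 kN·m

Take M_B as the redundant. Released structure: two simple spans AB and BC with a hinge at B.
End slopes at the hinge B, treating each span as simply supported:
  span AB: point load 93.5 at a = 2.35: Pab(L + a)/(6LEI) = 413.1/EI
  span AB: triangular load, peak 44: 7w₀L³/(360EI) = 1388/EI
  relative rotation θ_0 = (1801 + 0)/EI = 1801/EI
A unit hogging moment at B produces rotation L₁/(3EI) + L₂/(3EI) = 7.75/EI.
Compatibility: M_B·(L₁+L₂)/(3EI) = θ_0, giving M_B = 232.4 kN·m (hogging).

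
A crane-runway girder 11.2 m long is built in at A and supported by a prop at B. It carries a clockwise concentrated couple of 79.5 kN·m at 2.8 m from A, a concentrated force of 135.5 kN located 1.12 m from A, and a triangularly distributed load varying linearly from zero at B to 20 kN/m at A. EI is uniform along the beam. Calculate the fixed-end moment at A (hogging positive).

M_A = 324.3 kN·m

Release the roller at B. Primary structure: cantilever fixed at A.
Primary-structure tip deflection at B by superposition:
  clockwise couple 79.5 at a = 2.8: M₀a(2L − a)/(2EI) = 2181/EI
  point load 135.5 at a = 1.12: Pa²(3L − a)/(6EI) = 920.1/EI
  triangular load, peak 20 at the fixed end: w₀L⁴/(30EI) = 10490/EI
  δ_0 = 13592/EI
Flexibility coefficient — unit upward force at B: δ_{BB} = L³/(3EI) = 468.3/EI.
Compatibility at B: δ_0 − R_B·δ_{BB} = 0, so R_B = 13592/468.3 = 29.02 kN.
Moment equilibrium about A: M_A = Σ(load moments about A) − R_B·L = 649.4 − 29.02×11.2 = 324.3 kN·m.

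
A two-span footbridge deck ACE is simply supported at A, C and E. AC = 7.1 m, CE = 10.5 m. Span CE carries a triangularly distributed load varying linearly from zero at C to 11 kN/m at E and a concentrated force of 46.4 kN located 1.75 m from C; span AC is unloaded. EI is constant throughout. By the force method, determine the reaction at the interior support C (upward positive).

R_C = 76.62 kN

Insert a hinge at C; M_C is the redundant, and each span becomes simply supported.
End slopes at the hinge C, treating each span as simply supported:
  span CE: triangular load, peak 11: 7w₀L³/(360EI) = 247.6/EI
  span CE: point load 46.4 at a = 1.75: Pab(L + b)/(6LEI) = 217.1/EI
  relative rotation θ_0 = (0 + 464.7)/EI = 464.7/EI
A unit hogging moment at C produces rotation L₁/(3EI) + L₂/(3EI) = 5.867/EI.
Slope continuity at C: θ_0 = M_C·5.867/EI, so M_C = 464.7/5.867 = 79.21 kN·m (hogging).
Span AC, ΣM about A with M_C applied at C: R_C^{AC}·7.1 = 0 + 79.21, so R_C^{AC} = 11.16 kN and R_A = 0 − 11.16 = -11.16 kN.
Span CE, ΣM about E: R_C^{CE}·10.5 = 608.1 + 79.21, so R_C^{CE} = 65.46 kN and R_E = 104.2 − 65.46 = 38.69 kN.
R_C = 11.16 + 65.46 = 76.62 kN.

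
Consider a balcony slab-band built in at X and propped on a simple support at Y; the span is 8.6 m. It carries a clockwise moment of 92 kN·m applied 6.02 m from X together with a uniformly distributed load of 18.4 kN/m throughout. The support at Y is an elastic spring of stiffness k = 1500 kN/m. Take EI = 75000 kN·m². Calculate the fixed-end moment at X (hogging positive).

Choose R_Y as the redundant. The primary structure is the cantilever fixed at X.
Downward deflection at the released point Y due to the loads:
  clockwise couple 92 at a = 6.02: M₀a(2L − a)/(2EI) = 3096/EI
  UDL 18.4: wL⁴/(8EI) = 12581/EI
  δ_0 = 15677/EI
Flexibility coefficient — unit upward force at Y: δ_{YY} = L³/(3EI) = 212/EI.
With EI = 75000 kN·m²: δ_0 = 0.20903 m and δ_{YY} = 0.002827 m/kN.
Compatibility — the spring shortens by R_Y/k under the reaction it provides: δ_0 − R_Y·δ_{YY} = R_Y/k. With 1/k = 0.000667 m/kN, R_Y = δ_0 / (δ_{YY} + 1/k) = 0.20903 / (0.002827 + 0.000667) = 59.83 kN.
Moment equilibrium about X: M_X = Σ(load moments about X) − R_Y·L = 772.4 − 59.83×8.6 = 257.9 kN·m.

M_X = 257.9 kN·m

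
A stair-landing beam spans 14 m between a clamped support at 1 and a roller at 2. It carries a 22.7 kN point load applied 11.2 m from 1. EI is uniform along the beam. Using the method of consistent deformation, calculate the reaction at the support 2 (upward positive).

R_2 = 15.98 kN

Take the reaction at 2 as the redundant and release it; the primary structure is a cantilever fixed at 1.
Deflection at 2 on the released cantilever, summing each load's contribution:
  point load 22.7 at a = 11.2: Pa²(3L − a)/(6EI) = 14617/EI
Tip deflection under a unit load at 2: L³/(3EI) = 914.7/EI.
The prop prevents deflection at 2: R_2 = δ_0/δ_{22} = 14617/914.7 = 15.98 kN.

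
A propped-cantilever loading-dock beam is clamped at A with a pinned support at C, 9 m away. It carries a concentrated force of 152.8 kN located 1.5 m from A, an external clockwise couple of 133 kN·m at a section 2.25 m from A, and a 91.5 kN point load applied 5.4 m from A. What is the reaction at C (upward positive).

R_C = 55.24 kN

Remove the prop at C; the released (primary) structure is a cantilever built in at A.
Primary-structure tip deflection at C by superposition:
  point load 152.8 at a = 1.5: Pa²(3L − a)/(6EI) = 1461/EI
  clockwise couple 133 at a = 2.25: M₀a(2L − a)/(2EI) = 2357/EI
  point load 91.5 at a = 5.4: Pa²(3L − a)/(6EI) = 9605/EI
  δ_0 = 13423/EI
Flexibility coefficient — unit upward force at C: δ_{CC} = L³/(3EI) = 243/EI.
The prop prevents deflection at C: R_C = δ_0/δ_{CC} = 13423/243 = 55.24 kN.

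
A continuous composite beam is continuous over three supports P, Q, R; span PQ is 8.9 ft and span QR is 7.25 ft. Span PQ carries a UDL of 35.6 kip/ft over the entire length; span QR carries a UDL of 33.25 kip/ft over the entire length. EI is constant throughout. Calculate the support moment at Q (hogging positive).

Take M_Q as the redundant. Released structure: two simple spans PQ and QR with a hinge at Q.
Discontinuity in slope at Q on the released structure — sum the simple-span end rotations:
  span PQ: UDL 35.6: wL³/(24EI) = 1046/EI
  span QR: UDL 33.25: wL³/(24EI) = 528/EI
  relative rotation θ_0 = (1046 + 528)/EI = 1574/EI
A unit hogging moment at Q produces rotation L₁/(3EI) + L₂/(3EI) = 5.383/EI.
Slope continuity at Q: θ_0 = M_Q·5.383/EI, so M_Q = 1574/5.383 = 292.3 kip·ft (hogging).

M_Q = 292.3 kip·ft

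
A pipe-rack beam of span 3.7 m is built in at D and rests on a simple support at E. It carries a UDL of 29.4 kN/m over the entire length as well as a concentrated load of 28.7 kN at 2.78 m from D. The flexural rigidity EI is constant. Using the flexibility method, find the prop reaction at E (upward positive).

Remove the prop at E; the released (primary) structure is a cantilever built in at D.
Free-end deflection of the primary structure under the applied loading (downward +):
  UDL 29.4: wL⁴/(8EI) = 688.8/EI
  point load 28.7 at a = 2.78: Pa²(3L − a)/(6EI) = 307.6/EI
  δ_0 = 996.3/EI
Flexibility coefficient — unit upward force at E: δ_{EE} = L³/(3EI) = 16.88/EI.
The prop prevents deflection at E: R_E = δ_0/δ_{EE} = 996.3/16.88 = 59.01 kN.

R_E = 59.01 kN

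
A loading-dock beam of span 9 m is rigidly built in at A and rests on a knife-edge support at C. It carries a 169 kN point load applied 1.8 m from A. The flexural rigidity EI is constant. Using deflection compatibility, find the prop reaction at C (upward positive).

Take the reaction at C as the redundant and release it; the primary structure is a cantilever fixed at A.
Deflection at C on the released cantilever, summing each load's contribution:
  point load 169 at a = 1.8: Pa²(3L − a)/(6EI) = 2300/EI
Flexibility coefficient — unit upward force at C: δ_{CC} = L³/(3EI) = 243/EI.
Compatibility at C: δ_0 − R_C·δ_{CC} = 0, so R_C = 2300/243 = 9.464 kN.

R_C = 9.464 kN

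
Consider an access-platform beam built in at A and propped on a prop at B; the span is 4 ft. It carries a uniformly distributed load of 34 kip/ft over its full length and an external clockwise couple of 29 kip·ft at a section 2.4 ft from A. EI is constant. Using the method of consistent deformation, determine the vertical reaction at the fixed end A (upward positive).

R_A = 75.86 kip

Release the roller at B. Primary structure: cantilever fixed at A.
Primary-structure tip deflection at B by superposition:
  UDL 34: wL⁴/(8EI) = 1088/EI
  clockwise couple 29 at a = 2.4: M₀a(2L − a)/(2EI) = 194.9/EI
  δ_0 = 1283/EI
Tip deflection under a unit load at B: L³/(3EI) = 21.33/EI.
Compatibility at B: δ_0 − R_B·δ_{BB} = 0, so R_B = 1283/21.33 = 60.13 kip.
Vertical equilibrium: R_A = ΣP − R_B = 136 − 60.13 = 75.86 kip.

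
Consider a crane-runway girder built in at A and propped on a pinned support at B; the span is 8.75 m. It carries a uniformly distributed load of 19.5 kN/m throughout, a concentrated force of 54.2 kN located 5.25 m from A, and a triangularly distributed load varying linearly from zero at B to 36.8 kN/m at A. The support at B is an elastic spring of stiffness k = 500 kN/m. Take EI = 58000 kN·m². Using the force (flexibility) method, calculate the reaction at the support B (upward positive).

R_B = 78.71 kN

Release the roller at B. Primary structure: cantilever fixed at A.
Free-end deflection of the primary structure under the applied loading (downward +):
  UDL 19.5: wL⁴/(8EI) = 14288/EI
  point load 54.2 at a = 5.25: Pa²(3L − a)/(6EI) = 5229/EI
  triangular load, peak 36.8 at the fixed end: w₀L⁴/(30EI) = 7190/EI
  δ_0 = 26707/EI
Tip deflection under a unit load at B: L³/(3EI) = 223.3/EI.
With EI = 58000 kN·m²: δ_0 = 0.46047 m and δ_{BB} = 0.00385 m/kN.
Compatibility — the spring shortens by R_B/k under the reaction it provides: δ_0 − R_B·δ_{BB} = R_B/k. With 1/k = 0.002 m/kN, R_B = δ_0 / (δ_{BB} + 1/k) = 0.46047 / (0.00385 + 0.002) = 78.71 kN.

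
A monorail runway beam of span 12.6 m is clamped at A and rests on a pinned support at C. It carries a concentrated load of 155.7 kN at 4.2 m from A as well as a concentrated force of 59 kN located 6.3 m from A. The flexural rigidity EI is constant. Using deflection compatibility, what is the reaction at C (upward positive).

R_C = 41.5 kN

Take the reaction at C as the redundant and release it; the primary structure is a cantilever fixed at A.
Free-end deflection of the primary structure under the applied loading (downward +):
  point load 155.7 at a = 4.2: Pa²(3L − a)/(6EI) = 15381/EI
  point load 59 at a = 6.3: Pa²(3L − a)/(6EI) = 12294/EI
  δ_0 = 27675/EI
Flexibility coefficient — unit upward force at C: δ_{CC} = L³/(3EI) = 666.8/EI.
Compatibility at C: δ_0 − R_C·δ_{CC} = 0, so R_C = 27675/666.8 = 41.5 kN.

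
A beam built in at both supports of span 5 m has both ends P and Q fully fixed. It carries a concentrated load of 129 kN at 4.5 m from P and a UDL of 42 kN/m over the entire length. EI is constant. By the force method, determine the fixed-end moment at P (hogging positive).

M_P = 93.31 kN·m

Release both end moments; the primary structure is a simply-supported span PQ with redundants M_P and M_Q.
On the primary (simply-supported) span, the end slopes from the loading are:
  at P: point load 129 at a = 4.5: Pab(L + b)/(6LEI) = 53.21/EI
  at Q: point load 129 at a = 4.5: Pab(L + a)/(6LEI) = 91.91/EI
  at P: UDL 42: wL³/(24EI) = 218.8/EI
  at Q: UDL 42: wL³/(24EI) = 218.8/EI
  θ_P0 = 272/EI,  θ_Q0 = 310.7/EI
Flexibility coefficients: a unit moment at one end gives L/(3EI) there and L/(6EI) at the far end, so f₁₁ = f₂₂ = 1.667/EI and f₁₂ = f₂₁ = 0.8333/EI.
Compatibility — zero rotation at each built-in end:
  1.667 M_P + 0.8333 M_Q = 272
  0.8333 M_P + 1.667 M_Q = 310.7
Solving the pair gives M_P = 93.31 kN·m and M_Q = 139.7 kN·m (hogging).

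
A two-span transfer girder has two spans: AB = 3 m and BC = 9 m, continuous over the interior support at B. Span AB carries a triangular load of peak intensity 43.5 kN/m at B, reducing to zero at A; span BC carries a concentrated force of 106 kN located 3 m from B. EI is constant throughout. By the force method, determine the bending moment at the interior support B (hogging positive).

Release continuity at B by inserting a hinge; the redundant is the internal moment M_B. The primary structure is two simply-supported spans AB and BC.
Rotations at B on the released spans (each span's end-slope, ×1/EI):
  span AB: triangular load, peak 43.5: w₀L³/(45EI) = 26.1/EI
  span BC: point load 106 at a = 3: Pab(L + b)/(6LEI) = 530/EI
  relative rotation θ_0 = (26.1 + 530)/EI = 556.1/EI
A unit hogging moment at B produces rotation L₁/(3EI) + L₂/(3EI) = 4/EI.
Compatibility: M_B·(L₁+L₂)/(3EI) = θ_0, giving M_B = 139 kN·m (hogging).

M_B = 139 kN·m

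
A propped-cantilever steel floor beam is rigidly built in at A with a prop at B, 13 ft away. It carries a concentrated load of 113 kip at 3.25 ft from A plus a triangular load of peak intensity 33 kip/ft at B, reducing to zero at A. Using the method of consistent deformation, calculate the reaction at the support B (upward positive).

Release the roller at B. Primary structure: cantilever fixed at A.
Free-end deflection of the primary structure under the applied loading (downward +):
  point load 113 at a = 3.25: Pa²(3L − a)/(6EI) = 7112/EI
  triangular load, peak 33 at the free end: 11w₀L⁴/(120EI) = 86397/EI
  δ_0 = 93509/EI
Tip deflection under a unit load at B: L³/(3EI) = 732.3/EI.
Compatibility at B: δ_0 − R_B·δ_{BB} = 0, so R_B = 93509/732.3 = 127.7 kip.

R_B = 127.7 kip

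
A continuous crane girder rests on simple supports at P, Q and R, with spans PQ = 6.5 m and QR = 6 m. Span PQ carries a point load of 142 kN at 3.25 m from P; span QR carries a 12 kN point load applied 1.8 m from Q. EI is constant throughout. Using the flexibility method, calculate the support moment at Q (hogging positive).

M_Q = 96.16 kN·m

Release continuity at Q by inserting a hinge; the redundant is the internal moment M_Q. The primary structure is two simply-supported spans PQ and QR.
End slopes at the hinge Q, treating each span as simply supported:
  span PQ: point load 142 at a = 3.25: Pab(L + a)/(6LEI) = 375/EI
  span QR: point load 12 at a = 1.8: Pab(L + b)/(6LEI) = 25.7/EI
  relative rotation θ_0 = (375 + 25.7)/EI = 400.7/EI
A unit hogging moment at Q produces rotation L₁/(3EI) + L₂/(3EI) = 4.167/EI.
Slope continuity at Q: θ_0 = M_Q·4.167/EI, so M_Q = 400.7/4.167 = 96.16 kN·m (hogging).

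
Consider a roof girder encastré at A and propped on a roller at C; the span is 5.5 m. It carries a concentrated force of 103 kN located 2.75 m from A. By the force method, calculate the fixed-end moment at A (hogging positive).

M_A = 106.2 kN·m

Choose R_C as the redundant. The primary structure is the cantilever fixed at A.
Deflection at C on the released cantilever, summing each load's contribution:
  point load 103 at a = 2.75: Pa²(3L − a)/(6EI) = 1785/EI
Tip deflection under a unit load at C: L³/(3EI) = 55.46/EI.
Compatibility at C: δ_0 − R_C·δ_{CC} = 0, so R_C = 1785/55.46 = 32.19 kN.
Moment equilibrium about A: M_A = Σ(load moments about A) − R_C·L = 283.2 − 32.19×5.5 = 106.2 kN·m.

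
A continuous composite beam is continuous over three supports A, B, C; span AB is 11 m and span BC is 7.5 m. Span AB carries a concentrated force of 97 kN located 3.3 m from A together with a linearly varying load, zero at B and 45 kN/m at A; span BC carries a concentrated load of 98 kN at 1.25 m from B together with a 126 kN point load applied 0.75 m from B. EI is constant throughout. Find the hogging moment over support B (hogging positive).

Take M_B as the redundant. Released structure: two simple spans AB and BC with a hinge at B.
End slopes at the hinge B, treating each span as simply supported:
  span AB: point load 97 at a = 3.3: Pab(L + a)/(6LEI) = 534/EI
  span AB: triangular load, peak 45: 7w₀L³/(360EI) = 1165/EI
  span BC: point load 98 at a = 1.25: Pab(L + b)/(6LEI) = 233.9/EI
  span BC: point load 126 at a = 0.75: Pab(L + b)/(6LEI) = 202/EI
  relative rotation θ_0 = (1699 + 435.9)/EI = 2135/EI
A unit hogging moment at B produces rotation L₁/(3EI) + L₂/(3EI) = 6.167/EI.
Slope continuity at B: θ_0 = M_B·6.167/EI, so M_B = 2135/6.167 = 346.2 kN·m (hogging).

M_B = 346.2 kN·m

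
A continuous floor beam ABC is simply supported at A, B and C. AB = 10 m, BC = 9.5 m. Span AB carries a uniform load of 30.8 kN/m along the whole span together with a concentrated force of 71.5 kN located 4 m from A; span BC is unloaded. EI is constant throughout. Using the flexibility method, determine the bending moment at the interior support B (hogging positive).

M_B = 259 kN·m

Insert a hinge at B; M_B is the redundant, and each span becomes simply supported.
End slopes at the hinge B, treating each span as simply supported:
  span AB: UDL 30.8: wL³/(24EI) = 1283/EI
  span AB: point load 71.5 at a = 4: Pab(L + a)/(6LEI) = 400.4/EI
  relative rotation θ_0 = (1684 + 0)/EI = 1684/EI
A unit hogging moment at B produces rotation L₁/(3EI) + L₂/(3EI) = 6.5/EI.
Compatibility: M_B·(L₁+L₂)/(3EI) = θ_0, giving M_B = 259 kN·m (hogging).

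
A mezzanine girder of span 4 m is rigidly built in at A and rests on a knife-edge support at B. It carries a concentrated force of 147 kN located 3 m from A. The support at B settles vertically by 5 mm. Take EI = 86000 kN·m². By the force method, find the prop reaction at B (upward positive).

Remove the prop at B; the released (primary) structure is a cantilever built in at A.
Free-end deflection of the primary structure under the applied loading (downward +):
  point load 147 at a = 3: Pa²(3L − a)/(6EI) = 1984/EI
Flexibility coefficient — unit upward force at B: δ_{BB} = L³/(3EI) = 21.33/EI.
With EI = 86000 kN·m²: δ_0 = 0.023076 m and δ_{BB} = 0.000248 m/kN.
Compatibility — the beam at B must follow the support down by 0.005 m: δ_0 − R_B·δ_{BB} = 0.005, so R_B = (0.023076 − 0.005)/0.000248 = 72.87 kN.

R_B = 72.87 kN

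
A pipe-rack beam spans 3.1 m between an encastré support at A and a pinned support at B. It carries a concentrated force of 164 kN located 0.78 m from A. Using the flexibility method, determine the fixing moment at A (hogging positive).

Take the reaction at B as the redundant and release it; the primary structure is a cantilever fixed at A.
Free-end deflection of the primary structure under the applied loading (downward +):
  point load 164 at a = 0.78: Pa²(3L − a)/(6EI) = 141.7/EI
Tip deflection under a unit load at B: L³/(3EI) = 9.93/EI.
Compatibility at B: δ_0 − R_B·δ_{BB} = 0, so R_B = 141.7/9.93 = 14.27 kN.
Moment equilibrium about A: M_A = Σ(load moments about A) − R_B·L = 127.9 − 14.27×3.1 = 83.69 kN·m.

M_A = 83.69 kN·m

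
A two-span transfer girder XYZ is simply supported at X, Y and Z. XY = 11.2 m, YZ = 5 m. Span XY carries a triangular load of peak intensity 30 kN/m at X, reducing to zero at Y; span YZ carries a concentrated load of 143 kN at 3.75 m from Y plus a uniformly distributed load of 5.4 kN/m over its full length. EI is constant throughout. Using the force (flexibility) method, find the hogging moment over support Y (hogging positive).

Take M_Y as the redundant. Released structure: two simple spans XY and YZ with a hinge at Y.
Discontinuity in slope at Y on the released structure — sum the simple-span end rotations:
  span XY: triangular load, peak 30: 7w₀L³/(360EI) = 819.5/EI
  span YZ: point load 143 at a = 3.75: Pab(L + b)/(6LEI) = 139.6/EI
  span YZ: UDL 5.4: wL³/(24EI) = 28.12/EI
  relative rotation θ_0 = (819.5 + 167.8)/EI = 987.3/EI
A unit hogging moment at Y produces rotation L₁/(3EI) + L₂/(3EI) = 5.4/EI.
Slope continuity at Y: θ_0 = M_Y·5.4/EI, so M_Y = 987.3/5.4 = 182.8 kN·m (hogging).

M_Y = 182.8 kN·m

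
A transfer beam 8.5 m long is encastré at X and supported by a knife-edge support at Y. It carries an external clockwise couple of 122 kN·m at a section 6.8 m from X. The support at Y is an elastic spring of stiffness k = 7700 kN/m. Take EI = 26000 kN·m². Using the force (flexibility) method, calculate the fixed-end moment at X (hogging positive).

M_X = -50.83 kN·m

Take the reaction at Y as the redundant and release it; the primary structure is a cantilever fixed at X.
Primary-structure tip deflection at Y by superposition:
  clockwise couple 122 at a = 6.8: M₀a(2L − a)/(2EI) = 4231/EI
Flexibility coefficient — unit upward force at Y: δ_{YY} = L³/(3EI) = 204.7/EI.
With EI = 26000 kN·m²: δ_0 = 0.16273 m and δ_{YY} = 0.007873 m/kN.
Compatibility — the spring shortens by R_Y/k under the reaction it provides: δ_0 − R_Y·δ_{YY} = R_Y/k. With 1/k = 0.00013 m/kN, R_Y = δ_0 / (δ_{YY} + 1/k) = 0.16273 / (0.007873 + 0.00013) = 20.33 kN.
Moment equilibrium about X: M_X = Σ(load moments about X) − R_Y·L = 122 − 20.33×8.5 = -50.83 kN·m.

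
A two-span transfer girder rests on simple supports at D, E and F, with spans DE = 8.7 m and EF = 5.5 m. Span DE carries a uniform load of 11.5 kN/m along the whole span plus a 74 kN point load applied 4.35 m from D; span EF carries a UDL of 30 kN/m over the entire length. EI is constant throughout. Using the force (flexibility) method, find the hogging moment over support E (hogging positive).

M_E = 184.6 kN·m

Take M_E as the redundant. Released structure: two simple spans DE and EF with a hinge at E.
Rotations at E on the released spans (each span's end-slope, ×1/EI):
  span DE: UDL 11.5: wL³/(24EI) = 315.5/EI
  span DE: point load 74 at a = 4.35: Pab(L + a)/(6LEI) = 350.1/EI
  span EF: UDL 30: wL³/(24EI) = 208/EI
  relative rotation θ_0 = (665.6 + 208)/EI = 873.6/EI
A unit hogging moment at E produces rotation L₁/(3EI) + L₂/(3EI) = 4.733/EI.
Slope continuity at E: θ_0 = M_E·4.733/EI, so M_E = 873.6/4.733 = 184.6 kN·m (hogging).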